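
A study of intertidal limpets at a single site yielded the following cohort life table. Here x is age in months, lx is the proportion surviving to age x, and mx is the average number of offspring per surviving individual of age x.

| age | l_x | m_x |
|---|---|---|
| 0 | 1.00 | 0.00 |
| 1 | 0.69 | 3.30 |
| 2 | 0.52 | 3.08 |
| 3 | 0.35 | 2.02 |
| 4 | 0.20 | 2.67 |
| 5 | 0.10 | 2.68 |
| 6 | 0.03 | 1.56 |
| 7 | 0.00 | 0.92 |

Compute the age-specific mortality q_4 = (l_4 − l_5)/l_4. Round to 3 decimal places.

0.500

q_4 = (l_4 − l_5) / l_4 = (0.2 − 0.1) / 0.2
     = 0.1 / 0.2 = 0.5 → 0.500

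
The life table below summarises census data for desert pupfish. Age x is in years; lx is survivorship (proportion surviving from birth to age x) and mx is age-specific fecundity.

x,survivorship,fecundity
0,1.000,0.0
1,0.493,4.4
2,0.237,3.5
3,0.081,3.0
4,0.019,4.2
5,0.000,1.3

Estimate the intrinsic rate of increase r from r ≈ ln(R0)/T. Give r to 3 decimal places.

R0 = Σ lx·mx = 0 + 2.1692 + 0.8295 + 0.243 + 0.0798 + 0 = 3.3215
Σ x·lx·mx = 4.8764; T = 4.8764/3.3215 = 1.46813…
r ≈ ln(R0)/T = ln(3.3215)/1.46813… = 0.81765… → 0.818

0.818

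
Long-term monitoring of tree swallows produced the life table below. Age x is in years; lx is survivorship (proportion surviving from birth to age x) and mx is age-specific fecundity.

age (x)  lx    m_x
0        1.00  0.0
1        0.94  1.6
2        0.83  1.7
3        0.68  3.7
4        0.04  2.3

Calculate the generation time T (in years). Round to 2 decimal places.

lx·mx: 0, 1.504, 1.411, 2.516, 0.092 → R0 = 5.523
x·lx·mx: 0, 1.504, 2.822, 7.548, 0.368 → Σ = 12.242
T = 12.242 / 5.523 = 2.216549… → 2.22

2.22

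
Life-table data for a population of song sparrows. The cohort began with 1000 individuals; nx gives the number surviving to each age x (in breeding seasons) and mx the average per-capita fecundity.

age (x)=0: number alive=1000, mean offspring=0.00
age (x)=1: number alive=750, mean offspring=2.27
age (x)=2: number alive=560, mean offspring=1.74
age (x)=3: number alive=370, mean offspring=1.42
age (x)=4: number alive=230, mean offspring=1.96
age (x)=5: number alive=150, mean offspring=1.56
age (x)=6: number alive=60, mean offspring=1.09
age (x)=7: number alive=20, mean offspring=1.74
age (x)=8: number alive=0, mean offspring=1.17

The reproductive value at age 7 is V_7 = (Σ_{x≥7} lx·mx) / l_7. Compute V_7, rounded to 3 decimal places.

1.740

lx = nx/n0 = nx/1000: 1, 0.75, 0.56, 0.37, 0.23, 0.15, 0.06, 0.02, 0
lx·mx for x ≥ 7: 0.0348, 0 → sum = 0.0348
V_7 = 0.0348 / l_7 = 0.0348 / 0.02 = 1.74 → 1.740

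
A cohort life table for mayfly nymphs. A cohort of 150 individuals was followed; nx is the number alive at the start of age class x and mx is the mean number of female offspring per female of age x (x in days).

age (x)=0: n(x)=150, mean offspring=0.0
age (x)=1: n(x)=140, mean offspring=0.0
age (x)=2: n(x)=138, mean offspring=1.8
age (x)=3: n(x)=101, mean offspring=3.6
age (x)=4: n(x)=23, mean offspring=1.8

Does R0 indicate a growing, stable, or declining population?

lx = nx/n0 = nx/150: 1, 0.93333…, 0.92, 0.67333…, 0.15333…
R0 = Σ lx·mx = 0 + 0 + 1.656 + 2.424… + 0.276… = 4.356…
R0 > 1, so the population is growing.

growing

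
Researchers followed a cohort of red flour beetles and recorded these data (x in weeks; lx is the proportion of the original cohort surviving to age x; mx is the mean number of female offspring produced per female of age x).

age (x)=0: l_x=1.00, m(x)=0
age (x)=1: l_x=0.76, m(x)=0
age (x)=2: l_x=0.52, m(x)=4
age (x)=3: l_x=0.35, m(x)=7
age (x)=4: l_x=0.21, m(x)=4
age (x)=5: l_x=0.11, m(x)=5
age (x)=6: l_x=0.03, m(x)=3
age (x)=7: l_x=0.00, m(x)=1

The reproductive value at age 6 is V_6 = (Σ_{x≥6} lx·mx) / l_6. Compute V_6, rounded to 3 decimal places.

3.000

lx·mx for x ≥ 6: 0.09, 0 → sum = 0.09
V_6 = 0.09 / l_6 = 0.09 / 0.03 = 3 → 3.000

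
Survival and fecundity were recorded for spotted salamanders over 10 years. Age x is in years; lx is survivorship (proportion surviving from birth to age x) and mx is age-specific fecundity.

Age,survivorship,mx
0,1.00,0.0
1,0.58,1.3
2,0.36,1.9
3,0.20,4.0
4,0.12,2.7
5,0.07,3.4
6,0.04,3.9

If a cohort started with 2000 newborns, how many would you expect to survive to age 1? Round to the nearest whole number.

1160

Expected survivors = N0 · l_1 = 2000 × 0.58 = 1160 → 1160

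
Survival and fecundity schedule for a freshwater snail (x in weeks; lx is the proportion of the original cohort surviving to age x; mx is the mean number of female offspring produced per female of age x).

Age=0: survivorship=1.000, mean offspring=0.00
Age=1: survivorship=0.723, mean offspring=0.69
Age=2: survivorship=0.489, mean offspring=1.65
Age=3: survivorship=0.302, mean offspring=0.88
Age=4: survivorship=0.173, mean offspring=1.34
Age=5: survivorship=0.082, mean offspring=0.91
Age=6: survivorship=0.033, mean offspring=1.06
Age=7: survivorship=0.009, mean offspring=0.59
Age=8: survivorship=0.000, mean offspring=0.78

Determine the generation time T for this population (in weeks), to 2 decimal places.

lx·mx: 0, 0.49887, 0.80685, 0.26576, 0.23182, 0.07462, 0.03498, 0.00531, 0 → R0 = 1.91821
x·lx·mx: 0, 0.49887, 1.6137, 0.79728, 0.92728, 0.3731, 0.20988, 0.03717, 0 → Σ = 4.45728
T = 4.45728 / 1.91821 = 2.323666… → 2.32

2.32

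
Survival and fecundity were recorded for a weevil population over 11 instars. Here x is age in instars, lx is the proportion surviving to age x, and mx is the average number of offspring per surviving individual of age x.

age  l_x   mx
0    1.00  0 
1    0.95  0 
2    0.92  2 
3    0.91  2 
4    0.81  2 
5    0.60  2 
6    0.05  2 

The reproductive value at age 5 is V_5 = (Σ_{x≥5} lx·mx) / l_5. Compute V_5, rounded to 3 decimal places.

2.167

lx·mx for x ≥ 5: 1.2, 0.1 → sum = 1.3
V_5 = 1.3 / l_5 = 1.3 / 0.6 = 2.166667… → 2.167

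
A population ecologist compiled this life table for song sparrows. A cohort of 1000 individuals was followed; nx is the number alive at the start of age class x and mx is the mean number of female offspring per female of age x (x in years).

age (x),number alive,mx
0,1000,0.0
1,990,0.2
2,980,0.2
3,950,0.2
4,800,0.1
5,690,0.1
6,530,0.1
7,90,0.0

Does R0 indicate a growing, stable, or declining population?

declining

lx = nx/n0 = nx/1000: 1, 0.99, 0.98, 0.95, 0.8, 0.69, 0.53, 0.09
R0 = Σ lx·mx = 0 + 0.198 + 0.196 + 0.19 + 0.08 + 0.069 + 0.053 + 0 = 0.786
R0 < 1, so the population is declining.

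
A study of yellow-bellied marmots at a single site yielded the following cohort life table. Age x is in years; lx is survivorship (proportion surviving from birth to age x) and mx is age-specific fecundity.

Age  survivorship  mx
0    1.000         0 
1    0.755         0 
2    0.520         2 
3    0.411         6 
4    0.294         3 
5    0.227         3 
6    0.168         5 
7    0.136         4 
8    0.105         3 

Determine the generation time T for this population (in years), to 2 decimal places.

lx·mx: 0, 0, 1.04, 2.466, 0.882, 0.681, 0.84, 0.544, 0.315 → R0 = 6.768
x·lx·mx: 0, 0, 2.08, 7.398, 3.528, 3.405, 5.04, 3.808, 2.52 → Σ = 27.779
T = 27.779 / 6.768 = 4.104462… → 4.10

4.10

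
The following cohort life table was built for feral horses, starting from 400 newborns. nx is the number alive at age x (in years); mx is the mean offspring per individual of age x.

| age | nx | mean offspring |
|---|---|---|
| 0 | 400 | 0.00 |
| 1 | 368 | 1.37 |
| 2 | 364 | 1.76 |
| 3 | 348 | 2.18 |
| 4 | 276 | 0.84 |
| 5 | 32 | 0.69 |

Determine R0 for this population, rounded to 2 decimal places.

lx = nx/n0 = nx/400: 1, 0.92, 0.91, 0.87, 0.69, 0.08
lx·mx by age: 0, 1.2604, 1.6016, 1.8966, 0.5796, 0.0552
R0 = Σ lx·mx = 5.3934 → 5.39

5.39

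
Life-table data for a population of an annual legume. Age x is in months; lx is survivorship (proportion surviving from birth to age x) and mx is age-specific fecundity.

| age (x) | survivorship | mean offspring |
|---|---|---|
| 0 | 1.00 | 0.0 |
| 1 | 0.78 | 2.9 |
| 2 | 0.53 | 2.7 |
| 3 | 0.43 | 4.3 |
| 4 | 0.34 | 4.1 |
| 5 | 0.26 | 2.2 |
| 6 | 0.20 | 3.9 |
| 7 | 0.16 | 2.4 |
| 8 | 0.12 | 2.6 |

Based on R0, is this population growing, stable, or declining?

R0 = Σ lx·mx = 0 + 2.262 + 1.431 + 1.849 + 1.394 + 0.572 + 0.78 + 0.384 + 0.312 = 8.984
R0 > 1, so the population is growing.

growing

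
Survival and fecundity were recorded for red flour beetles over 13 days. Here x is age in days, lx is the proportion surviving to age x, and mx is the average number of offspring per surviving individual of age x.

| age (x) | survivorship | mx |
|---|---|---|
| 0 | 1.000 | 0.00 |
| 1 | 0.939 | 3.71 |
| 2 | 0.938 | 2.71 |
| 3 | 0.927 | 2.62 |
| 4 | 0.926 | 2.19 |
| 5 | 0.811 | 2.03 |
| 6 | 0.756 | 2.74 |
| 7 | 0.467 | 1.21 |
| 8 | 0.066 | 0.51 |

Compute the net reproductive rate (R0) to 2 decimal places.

lx·mx by age: 0, 3.48369, 2.54198, 2.42874, 2.02794, 1.64633, 2.07144, 0.56507, 0.03366
R0 = Σ lx·mx = 14.79885 → 14.80

14.80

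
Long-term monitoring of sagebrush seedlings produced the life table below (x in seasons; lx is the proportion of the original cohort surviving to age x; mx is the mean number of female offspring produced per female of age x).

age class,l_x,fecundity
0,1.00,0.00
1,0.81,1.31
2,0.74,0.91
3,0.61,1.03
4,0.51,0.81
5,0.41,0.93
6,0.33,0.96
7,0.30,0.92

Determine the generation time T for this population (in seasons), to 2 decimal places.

3.12

lx·mx: 0, 1.0611, 0.6734, 0.6283, 0.4131, 0.3813, 0.3168, 0.276 → R0 = 3.75
x·lx·mx: 0, 1.0611, 1.3468, 1.8849, 1.6524, 1.9065, 1.9008, 1.932 → Σ = 11.6845
T = 11.6845 / 3.75 = 3.115867… → 3.12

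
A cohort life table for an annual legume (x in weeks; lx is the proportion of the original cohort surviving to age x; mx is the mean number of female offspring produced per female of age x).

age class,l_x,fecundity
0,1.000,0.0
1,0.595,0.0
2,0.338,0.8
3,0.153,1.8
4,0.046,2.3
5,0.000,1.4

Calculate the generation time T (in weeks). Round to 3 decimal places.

lx·mx: 0, 0, 0.2704, 0.2754, 0.1058, 0 → R0 = 0.6516
x·lx·mx: 0, 0, 0.5408, 0.8262, 0.4232, 0 → Σ = 1.7902
T = 1.7902 / 0.6516 = 2.747391… → 2.747

2.747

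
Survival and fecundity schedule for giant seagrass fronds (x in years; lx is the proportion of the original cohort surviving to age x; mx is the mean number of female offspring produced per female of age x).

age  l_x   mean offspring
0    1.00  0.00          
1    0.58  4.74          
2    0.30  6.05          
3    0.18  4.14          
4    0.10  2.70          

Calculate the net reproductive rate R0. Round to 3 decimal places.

lx·mx by age: 0, 2.7492, 1.815, 0.7452, 0.27
R0 = Σ lx·mx = 5.5794 → 5.579

5.579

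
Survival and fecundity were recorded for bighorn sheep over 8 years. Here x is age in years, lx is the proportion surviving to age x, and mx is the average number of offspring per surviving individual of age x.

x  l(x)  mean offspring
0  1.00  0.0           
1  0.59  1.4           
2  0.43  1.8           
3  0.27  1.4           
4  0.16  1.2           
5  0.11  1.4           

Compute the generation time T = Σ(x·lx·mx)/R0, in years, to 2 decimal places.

lx·mx: 0, 0.826, 0.774, 0.378, 0.192, 0.154 → R0 = 2.324
x·lx·mx: 0, 0.826, 1.548, 1.134, 0.768, 0.77 → Σ = 5.046
T = 5.046 / 2.324 = 2.171256… → 2.17

2.17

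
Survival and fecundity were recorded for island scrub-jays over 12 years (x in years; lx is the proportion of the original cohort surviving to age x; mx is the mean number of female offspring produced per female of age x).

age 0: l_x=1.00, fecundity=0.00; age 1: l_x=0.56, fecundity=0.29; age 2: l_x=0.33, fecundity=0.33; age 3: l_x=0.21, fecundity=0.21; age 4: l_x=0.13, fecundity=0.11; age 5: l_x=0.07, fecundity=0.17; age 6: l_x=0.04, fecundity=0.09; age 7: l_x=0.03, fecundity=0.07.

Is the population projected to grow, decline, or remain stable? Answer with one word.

declining

R0 = Σ lx·mx = 0 + 0.1624 + 0.1089 + 0.0441 + 0.0143 + 0.0119 + 0.0036 + 0.0021 = 0.3473
R0 < 1, so the population is declining.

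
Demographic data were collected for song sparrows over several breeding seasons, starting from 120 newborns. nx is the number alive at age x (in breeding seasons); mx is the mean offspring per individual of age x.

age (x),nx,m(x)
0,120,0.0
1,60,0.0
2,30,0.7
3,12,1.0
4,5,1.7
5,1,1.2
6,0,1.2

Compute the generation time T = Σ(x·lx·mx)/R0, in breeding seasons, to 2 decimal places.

2.76

lx = nx/n0 = nx/120: 1, 0.5, 0.25, 0.1, 0.04167…, 0.00833…, 0
lx·mx: 0, 0, 0.175, 0.1, 0.070833…, 0.01…, 0 → R0 = 0.355833…
x·lx·mx: 0, 0, 0.35, 0.3, 0.283333…, 0.05…, 0 → Σ = 0.983333…
T = 0.983333… / 0.355833… = 2.763466… → 2.76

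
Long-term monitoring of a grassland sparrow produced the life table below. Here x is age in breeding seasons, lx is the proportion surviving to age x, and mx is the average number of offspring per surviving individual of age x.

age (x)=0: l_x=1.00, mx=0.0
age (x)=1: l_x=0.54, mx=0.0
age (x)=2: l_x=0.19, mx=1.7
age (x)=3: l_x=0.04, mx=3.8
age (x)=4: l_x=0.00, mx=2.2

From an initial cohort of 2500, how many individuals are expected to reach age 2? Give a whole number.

475

Expected survivors = N0 · l_2 = 2500 × 0.19 = 475 → 475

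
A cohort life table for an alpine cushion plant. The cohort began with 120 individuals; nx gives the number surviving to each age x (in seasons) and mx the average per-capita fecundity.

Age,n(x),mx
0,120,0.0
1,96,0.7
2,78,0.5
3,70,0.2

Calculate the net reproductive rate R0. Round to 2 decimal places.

1.00

lx = nx/n0 = nx/120: 1, 0.8, 0.65, 0.58333…
lx·mx by age: 0, 0.56, 0.325, 0.116667…
R0 = Σ lx·mx = 1.001667… → 1.00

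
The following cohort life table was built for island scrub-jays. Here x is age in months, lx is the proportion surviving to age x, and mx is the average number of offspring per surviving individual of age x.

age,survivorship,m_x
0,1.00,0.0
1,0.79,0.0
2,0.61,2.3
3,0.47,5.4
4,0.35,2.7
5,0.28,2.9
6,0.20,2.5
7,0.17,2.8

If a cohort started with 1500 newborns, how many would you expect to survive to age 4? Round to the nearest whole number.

Expected survivors = N0 · l_4 = 1500 × 0.35 = 525 → 525

525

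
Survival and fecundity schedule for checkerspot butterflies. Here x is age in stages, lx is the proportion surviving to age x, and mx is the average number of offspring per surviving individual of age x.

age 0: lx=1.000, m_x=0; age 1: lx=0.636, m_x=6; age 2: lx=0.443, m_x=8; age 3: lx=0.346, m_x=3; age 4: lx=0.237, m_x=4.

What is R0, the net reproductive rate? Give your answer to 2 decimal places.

9.35

lx·mx by age: 0, 3.816, 3.544, 1.038, 0.948
R0 = Σ lx·mx = 9.346 → 9.35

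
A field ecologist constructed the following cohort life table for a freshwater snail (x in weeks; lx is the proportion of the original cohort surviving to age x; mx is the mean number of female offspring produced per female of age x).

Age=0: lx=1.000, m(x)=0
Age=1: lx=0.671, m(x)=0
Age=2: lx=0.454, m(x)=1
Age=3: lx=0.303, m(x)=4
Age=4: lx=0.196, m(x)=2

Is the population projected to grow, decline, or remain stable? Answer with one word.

growing

R0 = Σ lx·mx = 0 + 0 + 0.454 + 1.212 + 0.392 = 2.058
R0 > 1, so the population is growing.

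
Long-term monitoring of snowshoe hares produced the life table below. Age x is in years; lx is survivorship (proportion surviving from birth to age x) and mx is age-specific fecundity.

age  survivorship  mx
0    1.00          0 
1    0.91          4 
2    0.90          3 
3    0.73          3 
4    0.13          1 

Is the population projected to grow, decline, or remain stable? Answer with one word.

growing

R0 = Σ lx·mx = 0 + 3.64 + 2.7 + 2.19 + 0.13 = 8.66
R0 > 1, so the population is growing.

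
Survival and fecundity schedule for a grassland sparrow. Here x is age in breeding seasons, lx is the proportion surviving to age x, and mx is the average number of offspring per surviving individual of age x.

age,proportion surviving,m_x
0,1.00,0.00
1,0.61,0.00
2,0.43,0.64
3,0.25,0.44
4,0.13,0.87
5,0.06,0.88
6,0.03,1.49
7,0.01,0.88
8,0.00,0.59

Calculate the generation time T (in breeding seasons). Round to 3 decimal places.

lx·mx: 0, 0, 0.2752, 0.11, 0.1131, 0.0528, 0.0447, 0.0088, 0 → R0 = 0.6046
x·lx·mx: 0, 0, 0.5504, 0.33, 0.4524, 0.264, 0.2682, 0.0616, 0 → Σ = 1.9266
T = 1.9266 / 0.6046 = 3.18657… → 3.187

3.187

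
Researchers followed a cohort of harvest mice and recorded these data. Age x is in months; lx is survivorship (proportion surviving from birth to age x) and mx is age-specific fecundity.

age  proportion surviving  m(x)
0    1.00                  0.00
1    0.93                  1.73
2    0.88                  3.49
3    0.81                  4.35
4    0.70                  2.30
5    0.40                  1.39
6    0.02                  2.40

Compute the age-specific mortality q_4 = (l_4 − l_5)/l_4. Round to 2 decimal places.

q_4 = (l_4 − l_5) / l_4 = (0.7 − 0.4) / 0.7
     = 0.3 / 0.7 = 0.428571… → 0.43

0.43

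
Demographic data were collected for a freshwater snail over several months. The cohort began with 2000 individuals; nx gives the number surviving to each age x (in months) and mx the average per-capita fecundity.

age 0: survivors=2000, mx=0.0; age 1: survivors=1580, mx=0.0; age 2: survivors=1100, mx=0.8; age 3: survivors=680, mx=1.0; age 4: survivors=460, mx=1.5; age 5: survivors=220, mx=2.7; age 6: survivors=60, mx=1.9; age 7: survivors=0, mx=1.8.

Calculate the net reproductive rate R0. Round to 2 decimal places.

1.48

lx = nx/n0 = nx/2000: 1, 0.79, 0.55, 0.34, 0.23, 0.11, 0.03, 0
lx·mx by age: 0, 0, 0.44, 0.34, 0.345, 0.297, 0.057, 0
R0 = Σ lx·mx = 1.479 → 1.48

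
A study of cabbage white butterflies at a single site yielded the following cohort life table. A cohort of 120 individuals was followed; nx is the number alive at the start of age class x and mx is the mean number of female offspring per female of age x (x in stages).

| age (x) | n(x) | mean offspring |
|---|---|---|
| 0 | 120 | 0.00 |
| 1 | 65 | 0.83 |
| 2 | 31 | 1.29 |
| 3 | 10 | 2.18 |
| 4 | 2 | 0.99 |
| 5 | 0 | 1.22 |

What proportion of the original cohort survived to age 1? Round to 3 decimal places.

0.542

l_1 = n_1/n_0 = 65/120 = 0.541667… → 0.542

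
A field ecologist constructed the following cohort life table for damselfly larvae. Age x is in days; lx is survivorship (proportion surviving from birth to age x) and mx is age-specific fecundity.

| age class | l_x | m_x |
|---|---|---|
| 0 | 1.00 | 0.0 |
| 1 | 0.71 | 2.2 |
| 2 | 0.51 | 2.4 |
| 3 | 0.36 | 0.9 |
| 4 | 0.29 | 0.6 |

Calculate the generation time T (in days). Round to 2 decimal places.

1.73

lx·mx: 0, 1.562, 1.224, 0.324, 0.174 → R0 = 3.284
x·lx·mx: 0, 1.562, 2.448, 0.972, 0.696 → Σ = 5.678
T = 5.678 / 3.284 = 1.728989… → 1.73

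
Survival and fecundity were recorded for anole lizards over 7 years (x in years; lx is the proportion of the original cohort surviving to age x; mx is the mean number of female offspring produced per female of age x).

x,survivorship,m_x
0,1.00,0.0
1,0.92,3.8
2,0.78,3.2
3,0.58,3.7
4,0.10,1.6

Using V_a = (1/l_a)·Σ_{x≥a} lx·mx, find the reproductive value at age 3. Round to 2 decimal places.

3.98

lx·mx for x ≥ 3: 2.146, 0.16 → sum = 2.306
V_3 = 2.306 / l_3 = 2.306 / 0.58 = 3.975862… → 3.98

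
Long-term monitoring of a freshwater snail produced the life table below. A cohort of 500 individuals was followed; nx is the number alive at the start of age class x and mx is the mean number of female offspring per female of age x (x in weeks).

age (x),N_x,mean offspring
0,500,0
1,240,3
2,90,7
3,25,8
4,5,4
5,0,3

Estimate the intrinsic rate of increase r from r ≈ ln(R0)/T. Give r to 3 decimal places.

lx = nx/n0 = nx/500: 1, 0.48, 0.18, 0.05, 0.01, 0
R0 = Σ lx·mx = 0 + 1.44 + 1.26 + 0.4 + 0.04 + 0 = 3.14
Σ x·lx·mx = 5.32; T = 5.32/3.14 = 1.69427…
r ≈ ln(R0)/T = ln(3.14)/1.69427… = 0.67535… → 0.675

0.675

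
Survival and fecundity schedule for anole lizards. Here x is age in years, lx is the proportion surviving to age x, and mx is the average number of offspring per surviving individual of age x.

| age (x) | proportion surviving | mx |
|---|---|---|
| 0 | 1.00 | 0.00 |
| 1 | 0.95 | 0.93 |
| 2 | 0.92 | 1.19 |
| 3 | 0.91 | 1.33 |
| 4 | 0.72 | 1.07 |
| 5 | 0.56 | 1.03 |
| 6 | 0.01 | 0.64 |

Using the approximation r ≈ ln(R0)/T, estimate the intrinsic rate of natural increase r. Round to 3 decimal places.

R0 = Σ lx·mx = 0 + 0.8835 + 1.0948 + 1.2103 + 0.7704 + 0.5768 + 0.0064 = 4.5422
Σ x·lx·mx = 12.708; T = 12.708/4.5422 = 2.79776…
r ≈ ln(R0)/T = ln(4.5422)/2.79776… = 0.54094… → 0.541

0.541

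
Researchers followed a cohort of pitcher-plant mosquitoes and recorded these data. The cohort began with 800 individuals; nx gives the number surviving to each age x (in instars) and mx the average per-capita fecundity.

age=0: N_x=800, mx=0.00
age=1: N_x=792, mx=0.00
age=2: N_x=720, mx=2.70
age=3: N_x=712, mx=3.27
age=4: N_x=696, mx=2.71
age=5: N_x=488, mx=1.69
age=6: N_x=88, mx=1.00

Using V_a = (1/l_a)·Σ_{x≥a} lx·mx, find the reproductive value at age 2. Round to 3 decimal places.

lx = nx/n0 = nx/800: 1, 0.99, 0.9, 0.89, 0.87, 0.61, 0.11
lx·mx for x ≥ 2: 2.43, 2.9103, 2.3577, 1.0309, 0.11 → sum = 8.8389
V_2 = 8.8389 / l_2 = 8.8389 / 0.9 = 9.821 → 9.821

9.821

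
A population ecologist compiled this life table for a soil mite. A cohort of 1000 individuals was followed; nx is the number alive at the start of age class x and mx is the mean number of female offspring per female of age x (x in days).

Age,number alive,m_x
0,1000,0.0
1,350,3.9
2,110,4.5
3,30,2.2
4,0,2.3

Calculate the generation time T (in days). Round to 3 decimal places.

1.326

lx = nx/n0 = nx/1000: 1, 0.35, 0.11, 0.03, 0
lx·mx: 0, 1.365, 0.495, 0.066, 0 → R0 = 1.926
x·lx·mx: 0, 1.365, 0.99, 0.198, 0 → Σ = 2.553
T = 2.553 / 1.926 = 1.325545… → 1.326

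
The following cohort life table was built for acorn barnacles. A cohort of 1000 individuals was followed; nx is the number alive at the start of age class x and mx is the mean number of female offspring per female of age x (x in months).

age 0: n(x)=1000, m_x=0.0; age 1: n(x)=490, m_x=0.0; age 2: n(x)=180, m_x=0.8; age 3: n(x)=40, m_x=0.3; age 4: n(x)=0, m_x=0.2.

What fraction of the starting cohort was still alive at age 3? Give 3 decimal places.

l_3 = n_3/n_0 = 40/1000 = 0.04 → 0.040

0.040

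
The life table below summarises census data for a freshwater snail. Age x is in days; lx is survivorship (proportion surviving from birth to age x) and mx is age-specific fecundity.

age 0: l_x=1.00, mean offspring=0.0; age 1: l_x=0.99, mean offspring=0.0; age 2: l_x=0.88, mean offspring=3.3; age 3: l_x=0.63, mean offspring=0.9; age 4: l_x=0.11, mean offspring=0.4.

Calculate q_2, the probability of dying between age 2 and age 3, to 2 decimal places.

0.28

q_2 = (l_2 − l_3) / l_2 = (0.88 − 0.63) / 0.88
     = 0.25 / 0.88 = 0.284091… → 0.28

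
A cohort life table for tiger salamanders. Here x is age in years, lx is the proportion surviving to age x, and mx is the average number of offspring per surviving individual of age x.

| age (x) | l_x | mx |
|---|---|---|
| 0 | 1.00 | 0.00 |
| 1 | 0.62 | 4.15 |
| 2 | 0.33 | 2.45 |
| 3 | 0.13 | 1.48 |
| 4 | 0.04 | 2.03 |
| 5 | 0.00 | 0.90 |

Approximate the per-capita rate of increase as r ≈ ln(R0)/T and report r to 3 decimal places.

0.930

R0 = Σ lx·mx = 0 + 2.573 + 0.8085 + 0.1924 + 0.0812 + 0 = 3.6551
Σ x·lx·mx = 5.092; T = 5.092/3.6551 = 1.39312…
r ≈ ln(R0)/T = ln(3.6551)/1.39312… = 0.93037… → 0.930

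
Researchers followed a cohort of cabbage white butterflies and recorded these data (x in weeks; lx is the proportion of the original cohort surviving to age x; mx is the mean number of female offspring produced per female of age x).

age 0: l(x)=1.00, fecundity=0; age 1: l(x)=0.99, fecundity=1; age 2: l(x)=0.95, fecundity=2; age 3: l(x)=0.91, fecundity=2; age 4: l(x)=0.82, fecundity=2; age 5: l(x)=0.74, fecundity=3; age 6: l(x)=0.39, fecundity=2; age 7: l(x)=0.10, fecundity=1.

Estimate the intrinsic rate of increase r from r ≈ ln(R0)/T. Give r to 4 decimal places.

R0 = Σ lx·mx = 0 + 0.99 + 1.9 + 1.82 + 1.64 + 2.22 + 0.78 + 0.1 = 9.45
Σ x·lx·mx = 33.29; T = 33.29/9.45 = 3.52275…
r ≈ ln(R0)/T = ln(9.45)/3.52275… = 0.637574… → 0.6376

0.6376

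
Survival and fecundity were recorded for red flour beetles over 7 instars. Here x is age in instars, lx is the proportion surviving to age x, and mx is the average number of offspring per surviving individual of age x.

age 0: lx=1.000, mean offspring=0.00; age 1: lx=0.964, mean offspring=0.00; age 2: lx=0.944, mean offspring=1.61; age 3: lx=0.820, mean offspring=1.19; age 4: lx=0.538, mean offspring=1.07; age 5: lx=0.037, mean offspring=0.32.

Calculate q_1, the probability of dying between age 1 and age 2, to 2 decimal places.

q_1 = (l_1 − l_2) / l_1 = (0.964 − 0.944) / 0.964
     = 0.02 / 0.964 = 0.020747… → 0.02

0.02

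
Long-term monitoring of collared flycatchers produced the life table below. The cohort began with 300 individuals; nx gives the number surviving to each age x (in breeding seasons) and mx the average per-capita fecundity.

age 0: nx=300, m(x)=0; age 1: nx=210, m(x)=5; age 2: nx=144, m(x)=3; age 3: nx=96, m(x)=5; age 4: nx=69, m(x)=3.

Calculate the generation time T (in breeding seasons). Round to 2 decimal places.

1.93

lx = nx/n0 = nx/300: 1, 0.7, 0.48, 0.32, 0.23
lx·mx: 0, 3.5, 1.44, 1.6, 0.69 → R0 = 7.23
x·lx·mx: 0, 3.5, 2.88, 4.8, 2.76 → Σ = 13.94
T = 13.94 / 7.23 = 1.928077… → 1.93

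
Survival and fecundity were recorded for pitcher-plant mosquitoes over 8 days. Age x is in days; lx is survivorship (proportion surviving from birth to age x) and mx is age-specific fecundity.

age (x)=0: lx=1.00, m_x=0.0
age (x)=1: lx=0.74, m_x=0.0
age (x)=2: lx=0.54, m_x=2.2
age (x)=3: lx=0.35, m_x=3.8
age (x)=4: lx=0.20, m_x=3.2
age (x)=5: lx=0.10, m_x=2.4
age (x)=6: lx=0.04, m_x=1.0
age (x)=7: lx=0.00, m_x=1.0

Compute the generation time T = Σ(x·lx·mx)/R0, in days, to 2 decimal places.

3.02

lx·mx: 0, 0, 1.188, 1.33, 0.64, 0.24, 0.04, 0 → R0 = 3.438
x·lx·mx: 0, 0, 2.376, 3.99, 2.56, 1.2, 0.24, 0 → Σ = 10.366
T = 10.366 / 3.438 = 3.015125… → 3.02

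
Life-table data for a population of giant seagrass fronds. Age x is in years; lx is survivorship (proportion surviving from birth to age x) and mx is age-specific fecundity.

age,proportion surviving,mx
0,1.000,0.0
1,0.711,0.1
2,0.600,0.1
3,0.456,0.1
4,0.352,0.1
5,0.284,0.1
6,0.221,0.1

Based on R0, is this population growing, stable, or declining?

declining

R0 = Σ lx·mx = 0 + 0.0711 + 0.06 + 0.0456 + 0.0352 + 0.0284 + 0.0221 = 0.2624
R0 < 1, so the population is declining.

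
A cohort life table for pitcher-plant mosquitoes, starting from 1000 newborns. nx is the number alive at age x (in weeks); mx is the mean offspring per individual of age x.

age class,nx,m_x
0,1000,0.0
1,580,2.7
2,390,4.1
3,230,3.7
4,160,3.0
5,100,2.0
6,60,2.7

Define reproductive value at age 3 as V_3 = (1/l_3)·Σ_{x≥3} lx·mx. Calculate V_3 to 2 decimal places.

7.36

lx = nx/n0 = nx/1000: 1, 0.58, 0.39, 0.23, 0.16, 0.1, 0.06
lx·mx for x ≥ 3: 0.851, 0.48, 0.2, 0.162 → sum = 1.693
V_3 = 1.693 / l_3 = 1.693 / 0.23 = 7.36087… → 7.36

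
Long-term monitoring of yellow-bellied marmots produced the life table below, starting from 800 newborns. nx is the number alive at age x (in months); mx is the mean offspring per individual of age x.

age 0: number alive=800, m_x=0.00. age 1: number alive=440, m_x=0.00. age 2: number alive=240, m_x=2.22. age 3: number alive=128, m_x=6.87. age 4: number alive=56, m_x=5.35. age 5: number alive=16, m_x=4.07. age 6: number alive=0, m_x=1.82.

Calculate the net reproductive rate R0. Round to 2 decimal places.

2.22

lx = nx/n0 = nx/800: 1, 0.55, 0.3, 0.16, 0.07, 0.02, 0
lx·mx by age: 0, 0, 0.666, 1.0992, 0.3745, 0.0814, 0
R0 = Σ lx·mx = 2.2211 → 2.22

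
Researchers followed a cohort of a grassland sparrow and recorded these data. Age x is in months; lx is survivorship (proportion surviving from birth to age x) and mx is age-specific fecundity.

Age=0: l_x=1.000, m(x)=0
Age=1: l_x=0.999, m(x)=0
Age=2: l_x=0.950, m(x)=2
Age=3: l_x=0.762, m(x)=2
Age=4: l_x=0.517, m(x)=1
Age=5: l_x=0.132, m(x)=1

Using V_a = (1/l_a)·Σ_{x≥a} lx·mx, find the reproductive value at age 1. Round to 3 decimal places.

4.077

lx·mx for x ≥ 1: 0, 1.9, 1.524, 0.517, 0.132 → sum = 4.073
V_1 = 4.073 / l_1 = 4.073 / 0.999 = 4.077077… → 4.077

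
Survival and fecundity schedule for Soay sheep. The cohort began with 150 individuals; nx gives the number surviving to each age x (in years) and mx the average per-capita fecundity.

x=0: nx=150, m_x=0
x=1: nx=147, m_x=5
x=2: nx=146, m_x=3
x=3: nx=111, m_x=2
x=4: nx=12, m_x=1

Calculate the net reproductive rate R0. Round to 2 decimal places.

9.38

lx = nx/n0 = nx/150: 1, 0.98, 0.97333…, 0.74, 0.08
lx·mx by age: 0, 4.9, 2.92…, 1.48, 0.08
R0 = Σ lx·mx = 9.38… → 9.38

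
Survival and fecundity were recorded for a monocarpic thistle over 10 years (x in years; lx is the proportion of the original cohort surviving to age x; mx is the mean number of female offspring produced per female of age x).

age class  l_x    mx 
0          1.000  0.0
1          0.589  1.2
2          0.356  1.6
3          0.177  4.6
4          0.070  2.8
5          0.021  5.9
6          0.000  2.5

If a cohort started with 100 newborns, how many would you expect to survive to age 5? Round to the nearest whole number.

Expected survivors = N0 · l_5 = 100 × 0.021 = 2.1 → 2

2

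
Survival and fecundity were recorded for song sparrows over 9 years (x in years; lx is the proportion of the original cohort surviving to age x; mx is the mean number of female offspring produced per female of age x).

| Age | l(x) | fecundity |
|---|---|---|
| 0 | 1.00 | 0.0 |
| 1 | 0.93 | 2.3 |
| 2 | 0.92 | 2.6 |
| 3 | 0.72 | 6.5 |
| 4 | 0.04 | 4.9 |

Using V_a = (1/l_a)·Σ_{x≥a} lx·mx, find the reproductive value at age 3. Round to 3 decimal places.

6.772

lx·mx for x ≥ 3: 4.68, 0.196 → sum = 4.876
V_3 = 4.876 / l_3 = 4.876 / 0.72 = 6.772222… → 6.772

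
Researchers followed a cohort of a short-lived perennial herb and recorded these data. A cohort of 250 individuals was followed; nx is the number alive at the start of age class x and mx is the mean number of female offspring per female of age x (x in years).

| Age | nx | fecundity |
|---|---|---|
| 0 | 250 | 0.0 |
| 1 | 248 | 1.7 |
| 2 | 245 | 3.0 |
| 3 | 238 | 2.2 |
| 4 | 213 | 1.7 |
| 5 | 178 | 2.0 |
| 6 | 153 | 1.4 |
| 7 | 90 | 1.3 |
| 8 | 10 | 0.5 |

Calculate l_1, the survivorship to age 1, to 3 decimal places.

0.992

l_1 = n_1/n_0 = 248/250 = 0.992 → 0.992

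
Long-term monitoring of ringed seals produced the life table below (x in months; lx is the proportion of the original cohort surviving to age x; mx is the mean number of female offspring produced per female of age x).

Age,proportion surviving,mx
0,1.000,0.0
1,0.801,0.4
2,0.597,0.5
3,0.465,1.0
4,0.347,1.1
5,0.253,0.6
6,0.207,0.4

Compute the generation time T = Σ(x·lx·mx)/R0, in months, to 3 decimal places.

lx·mx: 0, 0.3204, 0.2985, 0.465, 0.3817, 0.1518, 0.0828 → R0 = 1.7002
x·lx·mx: 0, 0.3204, 0.597, 1.395, 1.5268, 0.759, 0.4968 → Σ = 5.095
T = 5.095 / 1.7002 = 2.996706… → 2.997

2.997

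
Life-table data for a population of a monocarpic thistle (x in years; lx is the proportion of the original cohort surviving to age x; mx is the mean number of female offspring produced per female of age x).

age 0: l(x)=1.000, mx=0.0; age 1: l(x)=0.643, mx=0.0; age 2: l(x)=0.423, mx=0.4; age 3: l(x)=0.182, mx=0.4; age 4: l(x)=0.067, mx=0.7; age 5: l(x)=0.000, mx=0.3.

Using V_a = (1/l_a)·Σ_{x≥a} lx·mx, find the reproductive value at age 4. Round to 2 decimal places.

0.70

lx·mx for x ≥ 4: 0.0469, 0 → sum = 0.0469
V_4 = 0.0469 / l_4 = 0.0469 / 0.067 = 0.7 → 0.70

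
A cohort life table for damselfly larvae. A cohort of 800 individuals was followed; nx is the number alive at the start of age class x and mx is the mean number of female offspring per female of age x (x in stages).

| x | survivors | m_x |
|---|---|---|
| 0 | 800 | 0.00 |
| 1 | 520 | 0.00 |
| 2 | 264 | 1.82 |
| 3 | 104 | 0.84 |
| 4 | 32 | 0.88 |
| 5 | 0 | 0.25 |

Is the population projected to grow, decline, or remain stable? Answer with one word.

declining

lx = nx/n0 = nx/800: 1, 0.65, 0.33, 0.13, 0.04, 0
R0 = Σ lx·mx = 0 + 0 + 0.6006 + 0.1092 + 0.0352 + 0 = 0.745
R0 < 1, so the population is declining.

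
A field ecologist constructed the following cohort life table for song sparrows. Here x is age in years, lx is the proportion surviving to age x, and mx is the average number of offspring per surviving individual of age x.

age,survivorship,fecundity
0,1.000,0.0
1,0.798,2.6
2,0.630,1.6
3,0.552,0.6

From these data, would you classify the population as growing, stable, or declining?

growing

R0 = Σ lx·mx = 0 + 2.0748 + 1.008 + 0.3312 = 3.414
R0 > 1, so the population is growing.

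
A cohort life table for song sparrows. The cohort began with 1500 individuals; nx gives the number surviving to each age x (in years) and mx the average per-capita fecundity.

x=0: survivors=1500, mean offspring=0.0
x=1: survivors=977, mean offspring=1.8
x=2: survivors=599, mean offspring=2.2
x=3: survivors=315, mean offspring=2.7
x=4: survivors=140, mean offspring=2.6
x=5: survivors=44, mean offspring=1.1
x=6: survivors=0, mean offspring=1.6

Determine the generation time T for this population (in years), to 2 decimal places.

1.99

lx = nx/n0 = nx/1500: 1, 0.65133…, 0.39933…, 0.21, 0.09333…, 0.02933…, 0
lx·mx: 0, 1.1724…, 0.878533…, 0.567, 0.242667…, 0.032267…, 0 → R0 = 2.892867…
x·lx·mx: 0, 1.1724…, 1.757067…, 1.701, 0.970667…, 0.161333…, 0 → Σ = 5.762467…
T = 5.762467… / 2.892867… = 1.991957… → 1.99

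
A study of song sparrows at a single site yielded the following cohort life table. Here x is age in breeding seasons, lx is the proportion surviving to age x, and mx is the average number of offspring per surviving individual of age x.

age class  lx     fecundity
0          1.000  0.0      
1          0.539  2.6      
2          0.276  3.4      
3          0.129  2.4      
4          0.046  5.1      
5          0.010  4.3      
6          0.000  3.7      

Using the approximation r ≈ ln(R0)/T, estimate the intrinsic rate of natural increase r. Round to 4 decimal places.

R0 = Σ lx·mx = 0 + 1.4014 + 0.9384 + 0.3096 + 0.2346 + 0.043 + 0 = 2.927
Σ x·lx·mx = 5.3604; T = 5.3604/2.927 = 1.83136…
r ≈ ln(R0)/T = ln(2.927)/1.83136… = 0.586436… → 0.5864

0.5864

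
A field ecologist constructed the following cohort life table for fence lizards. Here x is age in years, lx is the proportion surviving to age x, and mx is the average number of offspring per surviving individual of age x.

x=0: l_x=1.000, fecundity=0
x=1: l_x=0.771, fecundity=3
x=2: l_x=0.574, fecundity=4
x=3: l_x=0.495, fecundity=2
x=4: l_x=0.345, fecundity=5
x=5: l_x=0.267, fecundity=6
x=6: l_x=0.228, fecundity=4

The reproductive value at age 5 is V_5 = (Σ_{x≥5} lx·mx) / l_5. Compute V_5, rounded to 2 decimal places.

9.42

lx·mx for x ≥ 5: 1.602, 0.912 → sum = 2.514
V_5 = 2.514 / l_5 = 2.514 / 0.267 = 9.41573… → 9.42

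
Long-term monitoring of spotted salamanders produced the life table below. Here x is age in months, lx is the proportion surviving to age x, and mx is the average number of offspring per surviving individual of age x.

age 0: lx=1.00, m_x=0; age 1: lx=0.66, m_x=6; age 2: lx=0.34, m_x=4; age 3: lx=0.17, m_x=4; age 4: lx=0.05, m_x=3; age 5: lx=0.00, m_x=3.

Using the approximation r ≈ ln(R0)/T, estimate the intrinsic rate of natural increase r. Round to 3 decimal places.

R0 = Σ lx·mx = 0 + 3.96 + 1.36 + 0.68 + 0.15 + 0 = 6.15
Σ x·lx·mx = 9.32; T = 9.32/6.15 = 1.51545…
r ≈ ln(R0)/T = ln(6.15)/1.51545… = 1.19862… → 1.199

1.199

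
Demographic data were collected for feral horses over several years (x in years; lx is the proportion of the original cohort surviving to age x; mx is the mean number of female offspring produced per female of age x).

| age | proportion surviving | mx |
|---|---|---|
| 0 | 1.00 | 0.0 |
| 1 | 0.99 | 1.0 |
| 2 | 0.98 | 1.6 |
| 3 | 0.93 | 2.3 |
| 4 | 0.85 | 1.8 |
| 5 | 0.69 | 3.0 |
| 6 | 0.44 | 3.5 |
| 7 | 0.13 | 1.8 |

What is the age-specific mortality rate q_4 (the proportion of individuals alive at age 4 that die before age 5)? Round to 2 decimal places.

0.19

q_4 = (l_4 − l_5) / l_4 = (0.85 − 0.69) / 0.85
     = 0.16 / 0.85 = 0.188235… → 0.19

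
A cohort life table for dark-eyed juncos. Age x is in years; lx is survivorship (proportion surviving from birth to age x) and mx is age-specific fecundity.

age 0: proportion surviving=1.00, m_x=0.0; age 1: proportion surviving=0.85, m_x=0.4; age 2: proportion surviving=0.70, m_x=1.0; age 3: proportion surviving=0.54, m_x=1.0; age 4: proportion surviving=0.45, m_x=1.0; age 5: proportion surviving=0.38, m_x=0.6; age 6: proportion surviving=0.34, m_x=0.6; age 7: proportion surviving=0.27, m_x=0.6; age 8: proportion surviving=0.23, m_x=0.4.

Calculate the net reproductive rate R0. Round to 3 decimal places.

lx·mx by age: 0, 0.34, 0.7, 0.54, 0.45, 0.228, 0.204, 0.162, 0.092
R0 = Σ lx·mx = 2.716 → 2.716

2.716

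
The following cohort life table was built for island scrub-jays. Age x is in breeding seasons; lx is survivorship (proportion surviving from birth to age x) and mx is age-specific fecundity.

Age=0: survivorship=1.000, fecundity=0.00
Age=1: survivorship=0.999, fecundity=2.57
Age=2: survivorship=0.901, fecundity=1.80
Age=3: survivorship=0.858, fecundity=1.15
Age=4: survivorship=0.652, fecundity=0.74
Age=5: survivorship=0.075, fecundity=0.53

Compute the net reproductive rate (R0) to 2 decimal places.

lx·mx by age: 0, 2.56743, 1.6218, 0.9867, 0.48248, 0.03975
R0 = Σ lx·mx = 5.69816 → 5.70

5.70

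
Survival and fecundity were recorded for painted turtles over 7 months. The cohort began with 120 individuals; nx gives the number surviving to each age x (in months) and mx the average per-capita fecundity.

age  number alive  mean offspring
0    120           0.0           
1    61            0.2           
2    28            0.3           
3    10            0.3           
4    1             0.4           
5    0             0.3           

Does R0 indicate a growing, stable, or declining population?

declining

lx = nx/n0 = nx/120: 1, 0.50833…, 0.23333…, 0.08333…, 0.00833…, 0
R0 = Σ lx·mx = 0 + 0.101667… + 0.07… + 0.025… + 0.003333… + 0 = 0.2…
R0 < 1, so the population is declining.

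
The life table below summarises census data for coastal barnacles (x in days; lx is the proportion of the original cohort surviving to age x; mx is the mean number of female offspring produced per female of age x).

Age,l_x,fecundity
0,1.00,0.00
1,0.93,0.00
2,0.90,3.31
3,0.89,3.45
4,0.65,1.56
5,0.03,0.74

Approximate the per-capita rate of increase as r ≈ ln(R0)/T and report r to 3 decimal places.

0.718

R0 = Σ lx·mx = 0 + 0 + 2.979 + 3.0705 + 1.014 + 0.0222 = 7.0857
Σ x·lx·mx = 19.3365; T = 19.3365/7.0857 = 2.72895…
r ≈ ln(R0)/T = ln(7.0857)/2.72895… = 0.71752… → 0.718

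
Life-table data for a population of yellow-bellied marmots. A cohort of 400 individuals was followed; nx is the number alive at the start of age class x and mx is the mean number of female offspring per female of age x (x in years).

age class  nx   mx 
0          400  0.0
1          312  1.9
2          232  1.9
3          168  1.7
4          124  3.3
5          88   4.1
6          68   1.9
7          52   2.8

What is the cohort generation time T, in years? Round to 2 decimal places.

3.20

lx = nx/n0 = nx/400: 1, 0.78, 0.58, 0.42, 0.31, 0.22, 0.17, 0.13
lx·mx: 0, 1.482, 1.102, 0.714, 1.023, 0.902, 0.323, 0.364 → R0 = 5.91
x·lx·mx: 0, 1.482, 2.204, 2.142, 4.092, 4.51, 1.938, 2.548 → Σ = 18.916
T = 18.916 / 5.91 = 3.200677… → 3.20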